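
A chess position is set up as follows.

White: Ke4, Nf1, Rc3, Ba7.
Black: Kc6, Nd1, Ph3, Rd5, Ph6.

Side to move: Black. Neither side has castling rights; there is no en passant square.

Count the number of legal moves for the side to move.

6

Black to move; king on c6.
In check: yes, from the white rook on c3.
Legal moves: Kd7, Kb7, Kd6, Kb5, Rc5, Nxc3+.
Count: 6.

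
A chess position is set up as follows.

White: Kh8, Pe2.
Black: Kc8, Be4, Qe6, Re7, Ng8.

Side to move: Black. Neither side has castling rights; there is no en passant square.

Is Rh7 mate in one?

After Rh7: white king on h8; in check: yes, from the black rook on h7.
King squares — g7: attacked by Rh7; h7: attacked by Be4; g8: attacked by Qe6.
White has no legal moves → checkmate.

yes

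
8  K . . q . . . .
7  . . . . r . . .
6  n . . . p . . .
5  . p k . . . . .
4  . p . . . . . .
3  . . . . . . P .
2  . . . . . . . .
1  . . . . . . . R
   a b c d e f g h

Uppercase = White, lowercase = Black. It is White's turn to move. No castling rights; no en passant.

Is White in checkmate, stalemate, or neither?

White to move; white king on a8.
In check: yes, from the black queen on d8.
King squares — a7: attacked by Re7; b7: attacked by Re7; b8: attacked by Na6.
Legal moves for White: none.
In check with no legal moves → checkmate.

checkmate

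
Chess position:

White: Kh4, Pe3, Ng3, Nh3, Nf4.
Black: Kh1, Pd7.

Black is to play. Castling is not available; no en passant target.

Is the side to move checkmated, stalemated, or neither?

Black to move; black king on h1.
In check: yes, from the white knight on g3.
Legal moves for Black: Kh2.
Black is in check but has 1 legal move → neither.

neither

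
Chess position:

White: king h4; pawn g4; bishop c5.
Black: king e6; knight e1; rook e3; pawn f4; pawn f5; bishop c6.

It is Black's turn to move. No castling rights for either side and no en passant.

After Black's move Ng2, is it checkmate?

After Ng2: white king on h4; in check: yes, from the black knight on g2.
White has 2 legal replies: Kh5, Kg5.
In check but a legal move exists → not checkmate.

no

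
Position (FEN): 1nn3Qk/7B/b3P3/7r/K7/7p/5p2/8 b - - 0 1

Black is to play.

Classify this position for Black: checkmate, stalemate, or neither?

Black to move; black king on h8.
In check: yes, from the white queen on g8.
King squares — g7: attacked by Qg8; h7: attacked by Qg8; g8: attacked by Bh7.
Legal moves for Black: none.
In check with no legal moves → checkmate.

checkmate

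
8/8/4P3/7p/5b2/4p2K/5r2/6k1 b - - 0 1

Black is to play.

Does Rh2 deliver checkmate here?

yes

After Rh2: white king on h3; in check: yes, from the black rook on h2.
King squares — g2: attacked by Kg1; h2: attacked by Kg1; g3: attacked by Bf4; g4: attacked by Ph5; h4: attacked by Rh2.
White has no legal moves → checkmate.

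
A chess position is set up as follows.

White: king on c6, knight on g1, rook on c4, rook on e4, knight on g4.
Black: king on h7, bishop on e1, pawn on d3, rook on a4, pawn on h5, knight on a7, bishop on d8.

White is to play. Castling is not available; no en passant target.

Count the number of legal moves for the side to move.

White to move; king on c6.
In check: yes, from the black knight on a7.
Legal moves: Kd7, Kb7, Kd6, Kd5, Kc5.
Count: 5.

5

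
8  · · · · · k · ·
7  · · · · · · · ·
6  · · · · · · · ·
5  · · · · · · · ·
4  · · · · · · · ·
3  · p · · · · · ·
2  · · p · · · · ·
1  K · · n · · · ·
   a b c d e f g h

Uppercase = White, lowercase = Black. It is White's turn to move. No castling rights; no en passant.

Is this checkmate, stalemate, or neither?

White to move; white king on a1.
In check: no.
King squares — b1: attacked by Pc2; a2: attacked by Pb3; b2: attacked by Nd1.
Legal moves for White: none.
Not in check and no legal moves → stalemate.

stalemate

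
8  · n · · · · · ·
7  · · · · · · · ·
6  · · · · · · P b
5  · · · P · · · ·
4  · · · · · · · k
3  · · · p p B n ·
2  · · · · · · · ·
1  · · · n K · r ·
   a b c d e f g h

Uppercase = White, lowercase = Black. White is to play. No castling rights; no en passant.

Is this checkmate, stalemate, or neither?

White to move; white king on e1.
In check: yes, from the black rook on g1.
King squares — d1: attacked by Rg1; f1: attacked by Rg1; d2: attacked by Pe3; e2: attacked by Pd3; f2: attacked by Nd1.
Legal moves for White: none.
In check with no legal moves → checkmate.

checkmate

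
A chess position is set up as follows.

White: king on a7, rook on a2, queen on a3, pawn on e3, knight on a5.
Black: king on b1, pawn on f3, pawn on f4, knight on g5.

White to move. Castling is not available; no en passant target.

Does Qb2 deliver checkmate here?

After Qb2: black king on b1; in check: yes, from the white queen on b2.
King squares — a1: attacked by Ra2; c1: attacked by Qb2; a2: attacked by Qb2; b2: attacked by Ra2; c2: attacked by Qb2.
Black has no legal moves → checkmate.

yes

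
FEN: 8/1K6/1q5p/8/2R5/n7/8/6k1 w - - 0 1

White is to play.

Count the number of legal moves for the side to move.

3

White to move; king on b7.
In check: yes, from the black queen on b6.
Legal moves: Kc8, Ka8, Kxb6.
Count: 3.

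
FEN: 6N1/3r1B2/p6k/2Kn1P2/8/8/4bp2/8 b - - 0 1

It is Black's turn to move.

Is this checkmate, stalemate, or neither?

Black to move; black king on h6.
In check: yes, from the white knight on g8.
King squares — g5: available; h5: attacked by Bf7; g6: attacked by Pf5; g7: available; h7: available.
Legal moves for Black: Kh7, Kg7, Kg5.
Black is in check but has 3 legal moves → neither.

neither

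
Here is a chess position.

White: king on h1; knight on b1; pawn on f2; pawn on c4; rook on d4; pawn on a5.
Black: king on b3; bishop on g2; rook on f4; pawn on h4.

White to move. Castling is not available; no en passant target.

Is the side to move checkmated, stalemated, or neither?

neither

White to move; white king on h1.
In check: yes, from the black bishop on g2.
Legal moves for White: Kh2, Kxg2, Kg1.
White is in check but has 3 legal moves → neither.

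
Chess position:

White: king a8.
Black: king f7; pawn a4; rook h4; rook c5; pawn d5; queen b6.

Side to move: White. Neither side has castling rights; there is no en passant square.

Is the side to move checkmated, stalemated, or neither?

White to move; white king on a8.
In check: no.
King squares — a7: attacked by Qb6; b7: attacked by Qb6; b8: attacked by Qb6.
Legal moves for White: none.
Not in check and no legal moves → stalemate.

stalemate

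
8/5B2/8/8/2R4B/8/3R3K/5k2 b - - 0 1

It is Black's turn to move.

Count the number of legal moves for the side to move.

Black to move; king on f1.
In check: no.
Legal moves: none.
Count: 0.

0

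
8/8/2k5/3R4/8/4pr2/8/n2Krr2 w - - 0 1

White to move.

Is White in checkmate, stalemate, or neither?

White to move; white king on d1.
In check: yes, from the black rook on e1.
King squares — c1: attacked by Re1; e1: attacked by Rf1; c2: attacked by Na1; d2: attacked by Pe3; e2: attacked by Re1.
Legal moves for White: none.
In check with no legal moves → checkmate.

checkmate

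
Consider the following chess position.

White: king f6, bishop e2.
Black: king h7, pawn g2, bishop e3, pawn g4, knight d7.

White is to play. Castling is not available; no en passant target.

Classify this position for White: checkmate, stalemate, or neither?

White to move; white king on f6.
In check: yes, from the black knight on d7.
Legal moves for White: Kf7, Ke7, Ke6, Kf5.
White is in check but has 4 legal moves → neither.

neither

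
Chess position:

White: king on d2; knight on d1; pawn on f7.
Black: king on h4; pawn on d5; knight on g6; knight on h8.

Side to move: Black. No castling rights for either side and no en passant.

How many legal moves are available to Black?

11

Black to move; king on h4.
In check: no.
Legal moves: Nxf7, Nf8, Ne7, Ne5, Nf4, Kh5, Kg5, Kg4, Kh3, Kg3, d4.
Count: 11.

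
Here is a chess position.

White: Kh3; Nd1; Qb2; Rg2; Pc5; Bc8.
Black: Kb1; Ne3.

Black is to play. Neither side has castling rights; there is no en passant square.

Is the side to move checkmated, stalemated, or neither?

Black to move; black king on b1.
In check: yes, from the white queen on b2.
King squares — a1: attacked by Qb2; c1: attacked by Qb2; a2: attacked by Qb2; b2: attacked by Nd1; c2: attacked by Qb2.
Legal moves for Black: none.
In check with no legal moves → checkmate.

checkmate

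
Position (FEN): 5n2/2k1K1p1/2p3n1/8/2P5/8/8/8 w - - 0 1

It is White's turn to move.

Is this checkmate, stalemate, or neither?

neither

White to move; white king on e7.
In check: yes, from the black knight on g6.
Legal moves for White: Ke8, Kf7.
White is in check but has 2 legal moves → neither.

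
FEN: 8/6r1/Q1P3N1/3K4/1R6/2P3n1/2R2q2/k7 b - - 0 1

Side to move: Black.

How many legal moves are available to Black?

0

Black to move; king on a1.
In check: yes, from the white queen on a6.
Legal moves: none.
Count: 0.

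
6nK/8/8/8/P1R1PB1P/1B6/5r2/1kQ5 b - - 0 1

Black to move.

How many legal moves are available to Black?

Black to move; king on b1.
In check: yes, from the white queen on c1.
Legal moves: none.
Count: 0.

0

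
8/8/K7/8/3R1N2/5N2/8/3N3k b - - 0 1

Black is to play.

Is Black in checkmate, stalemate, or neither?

Black to move; black king on h1.
In check: no.
King squares — g1: attacked by Nf3; g2: attacked by Nf4; h2: attacked by Nf3.
Legal moves for Black: none.
Not in check and no legal moves → stalemate.

stalemate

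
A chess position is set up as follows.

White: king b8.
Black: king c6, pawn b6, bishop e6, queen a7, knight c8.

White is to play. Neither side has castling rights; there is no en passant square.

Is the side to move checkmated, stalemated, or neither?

checkmate

White to move; white king on b8.
In check: yes, from the black queen on a7.
King squares — a7: attacked by Nc8; b7: attacked by Kc6; c7: attacked by Kc6; a8: attacked by Qa7; c8: attacked by Be6.
Legal moves for White: none.
In check with no legal moves → checkmate.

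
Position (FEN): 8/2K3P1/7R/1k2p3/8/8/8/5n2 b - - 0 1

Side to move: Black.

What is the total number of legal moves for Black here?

10

Black to move; king on b5.
In check: no.
Legal moves: Kc5, Ka5, Kc4, Kb4, Ka4, Ng3, Ne3, Nh2, Nd2, e4.
Count: 10.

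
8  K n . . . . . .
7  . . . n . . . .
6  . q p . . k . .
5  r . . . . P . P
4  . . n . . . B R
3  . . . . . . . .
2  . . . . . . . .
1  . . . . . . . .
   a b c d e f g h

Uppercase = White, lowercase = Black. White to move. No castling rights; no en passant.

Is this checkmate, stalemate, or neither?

checkmate

White to move; white king on a8.
In check: yes, from the black rook on a5.
King squares — a7: attacked by Ra5; b7: attacked by Qb6; b8: attacked by Qb6.
Legal moves for White: none.
In check with no legal moves → checkmate.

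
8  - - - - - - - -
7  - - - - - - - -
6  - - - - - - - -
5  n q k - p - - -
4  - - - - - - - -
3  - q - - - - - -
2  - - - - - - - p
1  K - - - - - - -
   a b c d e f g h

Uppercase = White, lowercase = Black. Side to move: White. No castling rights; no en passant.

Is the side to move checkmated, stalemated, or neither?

White to move; white king on a1.
In check: no.
King squares — b1: attacked by Qb3; a2: attacked by Qb3; b2: attacked by Qb3.
Legal moves for White: none.
Not in check and no legal moves → stalemate.

stalemate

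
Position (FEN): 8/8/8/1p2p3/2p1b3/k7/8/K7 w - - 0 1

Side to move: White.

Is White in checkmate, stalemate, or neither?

stalemate

White to move; white king on a1.
In check: no.
King squares — b1: attacked by Be4; a2: attacked by Ka3; b2: attacked by Ka3.
Legal moves for White: none.
Not in check and no legal moves → stalemate.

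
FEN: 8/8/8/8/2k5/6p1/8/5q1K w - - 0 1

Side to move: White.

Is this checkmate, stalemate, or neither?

White to move; white king on h1.
In check: yes, from the black queen on f1.
King squares — g1: attacked by Qf1; g2: attacked by Qf1; h2: attacked by Pg3.
Legal moves for White: none.
In check with no legal moves → checkmate.

checkmate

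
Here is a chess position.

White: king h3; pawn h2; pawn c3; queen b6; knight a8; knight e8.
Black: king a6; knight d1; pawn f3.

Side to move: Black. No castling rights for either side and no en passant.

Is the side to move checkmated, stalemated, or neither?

Black to move; black king on a6.
In check: yes, from the white queen on b6.
King squares — a5: attacked by Qb6; b5: attacked by Qb6; b6: attacked by Na8; a7: attacked by Qb6; b7: attacked by Qb6.
Legal moves for Black: none.
In check with no legal moves → checkmate.

checkmate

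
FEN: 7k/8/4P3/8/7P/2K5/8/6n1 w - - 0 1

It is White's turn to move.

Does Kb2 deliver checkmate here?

no

After Kb2: black king on h8; in check: no.
Black is not in check, so this cannot be checkmate.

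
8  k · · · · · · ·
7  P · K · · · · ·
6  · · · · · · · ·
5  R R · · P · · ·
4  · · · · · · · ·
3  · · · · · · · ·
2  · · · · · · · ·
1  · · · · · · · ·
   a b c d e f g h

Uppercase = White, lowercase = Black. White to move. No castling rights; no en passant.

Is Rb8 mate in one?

yes

After Rb8: black king on a8; in check: yes, from the white rook on b8.
King squares — a7: attacked by Ra5; b7: attacked by Kc7; b8: attacked by Pa7.
Black has no legal moves → checkmate.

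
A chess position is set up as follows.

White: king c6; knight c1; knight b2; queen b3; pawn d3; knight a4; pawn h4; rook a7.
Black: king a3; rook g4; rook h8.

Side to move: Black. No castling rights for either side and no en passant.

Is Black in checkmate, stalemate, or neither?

Black to move; black king on a3.
In check: yes, from the white queen on b3.
King squares — a2: attacked by Nc1; b2: attacked by Qb3; b3: attacked by Nc1; a4: attacked by Nb2; b4: attacked by Qb3.
Legal moves for Black: none.
In check with no legal moves → checkmate.

checkmate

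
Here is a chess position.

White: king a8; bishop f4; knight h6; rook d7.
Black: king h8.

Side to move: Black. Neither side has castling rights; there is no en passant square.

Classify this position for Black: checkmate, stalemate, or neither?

stalemate

Black to move; black king on h8.
In check: no.
King squares — g7: attacked by Rd7; h7: attacked by Rd7; g8: attacked by Nh6.
Legal moves for Black: none.
Not in check and no legal moves → stalemate.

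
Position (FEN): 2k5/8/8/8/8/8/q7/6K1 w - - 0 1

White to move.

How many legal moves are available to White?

2

White to move; king on g1.
In check: no.
Legal moves: Kh1, Kf1.
Count: 2.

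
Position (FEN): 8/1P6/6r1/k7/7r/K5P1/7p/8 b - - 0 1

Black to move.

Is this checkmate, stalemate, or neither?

Black to move; black king on a5.
In check: no.
Legal moves for Black include: Rg8, Rg7, Rgh6, Rf6, Re6, Rd6, Rc6, Rb6, Ra6, Rg5, Rgg4, Rxg3+, Kb6, Ka6, Kb5, Rh8, Rh7, Rhh6, ... (list truncated; more exist).
Black has legal moves and is not in check → neither.

neither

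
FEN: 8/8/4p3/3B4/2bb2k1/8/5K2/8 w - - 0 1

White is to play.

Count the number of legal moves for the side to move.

2

White to move; king on f2.
In check: yes, from the black bishop on d4.
Legal moves: Kg2, Ke1.
Count: 2.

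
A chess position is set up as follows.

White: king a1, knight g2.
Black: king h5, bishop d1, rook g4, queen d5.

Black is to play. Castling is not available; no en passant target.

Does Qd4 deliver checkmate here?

no

After Qd4: white king on a1; in check: yes, from the black queen on d4.
White has 2 legal replies: Ka2, Kb1.
In check but a legal move exists → not checkmate.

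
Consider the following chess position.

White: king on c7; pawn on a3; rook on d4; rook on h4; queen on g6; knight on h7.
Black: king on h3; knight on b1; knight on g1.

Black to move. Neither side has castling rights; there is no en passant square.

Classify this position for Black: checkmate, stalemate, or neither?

checkmate

Black to move; black king on h3.
In check: yes, from the white rook on h4.
King squares — g2: attacked by Qg6; h2: attacked by Rh4; g3: attacked by Qg6; g4: attacked by Rd4; h4: attacked by Rd4.
Legal moves for Black: none.
In check with no legal moves → checkmate.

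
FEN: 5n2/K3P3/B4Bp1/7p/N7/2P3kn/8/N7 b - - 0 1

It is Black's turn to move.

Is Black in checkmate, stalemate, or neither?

Black to move; black king on g3.
In check: no.
Legal moves for Black: Nh7, Nd7, Ne6, Ng5, Nf4, Nf2, Ng1, Kg4, Kf4, Kf3, Kh2, Kg2, Kf2, g5, h4.
Black has 15 legal moves and is not in check → neither.

neither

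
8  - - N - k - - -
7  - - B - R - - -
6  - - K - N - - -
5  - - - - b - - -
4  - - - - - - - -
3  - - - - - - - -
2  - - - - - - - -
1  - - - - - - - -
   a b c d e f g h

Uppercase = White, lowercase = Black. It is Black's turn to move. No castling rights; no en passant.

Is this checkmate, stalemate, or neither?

checkmate

Black to move; black king on e8.
In check: yes, from the white rook on e7.
King squares — d7: attacked by Kc6; e7: attacked by Nc8; f7: attacked by Re7; d8: attacked by Ne6; f8: attacked by Ne6.
Legal moves for Black: none.
In check with no legal moves → checkmate.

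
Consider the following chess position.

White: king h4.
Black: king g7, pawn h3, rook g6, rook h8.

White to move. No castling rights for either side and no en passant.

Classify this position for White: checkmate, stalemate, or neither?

checkmate

White to move; white king on h4.
In check: yes, from the black rook on h8.
King squares — g3: attacked by Rg6; h3: attacked by Rh8; g4: attacked by Rg6; g5: attacked by Rg6; h5: attacked by Rh8.
Legal moves for White: none.
In check with no legal moves → checkmate.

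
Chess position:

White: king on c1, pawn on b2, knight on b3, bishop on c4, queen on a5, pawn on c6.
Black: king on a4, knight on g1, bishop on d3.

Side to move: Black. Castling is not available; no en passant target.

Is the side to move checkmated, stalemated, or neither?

Black to move; black king on a4.
In check: yes, from the white queen on a5.
King squares — a3: attacked by Pb2; b3: attacked by Bc4; b4: attacked by Qa5; a5: attacked by Nb3; b5: attacked by Bc4.
Legal moves for Black: none.
In check with no legal moves → checkmate.

checkmate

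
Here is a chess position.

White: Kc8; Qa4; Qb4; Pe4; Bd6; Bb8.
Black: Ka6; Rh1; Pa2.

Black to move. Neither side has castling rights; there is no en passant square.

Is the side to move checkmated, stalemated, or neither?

checkmate

Black to move; black king on a6.
In check: yes, from the white queen on a4.
King squares — a5: attacked by Qa4; b5: attacked by Qa4; b6: attacked by Qb4; a7: attacked by Qa4; b7: attacked by Qb4.
Legal moves for Black: none.
In check with no legal moves → checkmate.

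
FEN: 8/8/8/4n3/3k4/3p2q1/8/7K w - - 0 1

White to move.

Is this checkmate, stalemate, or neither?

White to move; white king on h1.
In check: no.
King squares — g1: attacked by Qg3; g2: attacked by Qg3; h2: attacked by Qg3.
Legal moves for White: none.
Not in check and no legal moves → stalemate.

stalemate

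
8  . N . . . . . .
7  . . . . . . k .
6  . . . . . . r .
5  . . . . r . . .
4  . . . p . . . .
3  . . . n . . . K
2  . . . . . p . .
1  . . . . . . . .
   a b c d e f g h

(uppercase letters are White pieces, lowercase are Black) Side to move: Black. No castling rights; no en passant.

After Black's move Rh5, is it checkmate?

yes

After Rh5: white king on h3; in check: yes, from the black rook on h5.
King squares — g2: attacked by Rg6; h2: attacked by Rh5; g3: attacked by Rg6; g4: attacked by Rg6; h4: attacked by Rh5.
White has no legal moves → checkmate.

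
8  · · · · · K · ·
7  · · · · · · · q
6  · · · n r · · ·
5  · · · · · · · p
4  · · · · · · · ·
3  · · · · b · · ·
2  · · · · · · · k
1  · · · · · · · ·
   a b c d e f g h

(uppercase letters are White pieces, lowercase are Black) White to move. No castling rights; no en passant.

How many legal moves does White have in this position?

White to move; king on f8.
In check: no.
Legal moves: none.
Count: 0.

0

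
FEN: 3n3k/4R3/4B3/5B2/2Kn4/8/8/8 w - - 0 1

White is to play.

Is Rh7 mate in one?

After Rh7: black king on h8; in check: yes, from the white rook on h7.
King squares — g7: attacked by Rh7; h7: attacked by Bf5; g8: attacked by Be6.
Black has no legal moves → checkmate.

yes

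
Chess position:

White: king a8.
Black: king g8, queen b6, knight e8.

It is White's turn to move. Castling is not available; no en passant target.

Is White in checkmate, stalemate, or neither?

stalemate

White to move; white king on a8.
In check: no.
King squares — a7: attacked by Qb6; b7: attacked by Qb6; b8: attacked by Qb6.
Legal moves for White: none.
Not in check and no legal moves → stalemate.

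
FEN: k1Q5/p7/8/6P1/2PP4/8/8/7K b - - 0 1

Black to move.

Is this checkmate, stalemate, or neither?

checkmate

Black to move; black king on a8.
In check: yes, from the white queen on c8.
King squares — a7: own pawn; b7: attacked by Qc8; b8: attacked by Qc8.
Legal moves for Black: none.
In check with no legal moves → checkmate.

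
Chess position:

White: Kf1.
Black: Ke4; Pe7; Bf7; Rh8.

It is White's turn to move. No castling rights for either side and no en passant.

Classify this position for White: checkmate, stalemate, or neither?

neither

White to move; white king on f1.
In check: no.
Legal moves for White: Kg2, Kf2, Ke2, Kg1, Ke1.
White has 5 legal moves and is not in check → neither.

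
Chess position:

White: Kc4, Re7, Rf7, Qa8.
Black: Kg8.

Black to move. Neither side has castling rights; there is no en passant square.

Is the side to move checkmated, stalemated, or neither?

checkmate

Black to move; black king on g8.
In check: yes, from the white queen on a8.
King squares — f7: attacked by Re7; g7: attacked by Rf7; h7: attacked by Rf7; f8: attacked by Rf7; h8: attacked by Qa8.
Legal moves for Black: none.
In check with no legal moves → checkmate.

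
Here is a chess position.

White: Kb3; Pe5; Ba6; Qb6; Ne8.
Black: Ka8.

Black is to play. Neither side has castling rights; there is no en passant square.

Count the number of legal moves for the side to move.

Black to move; king on a8.
In check: no.
Legal moves: none.
Count: 0.

0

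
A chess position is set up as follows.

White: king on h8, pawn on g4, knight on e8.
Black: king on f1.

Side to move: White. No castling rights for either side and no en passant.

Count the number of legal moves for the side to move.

8

White to move; king on h8.
In check: no.
Legal moves: Kg8, Kh7, Kg7, Ng7, Nc7, Nf6, Nd6, g5.
Count: 8.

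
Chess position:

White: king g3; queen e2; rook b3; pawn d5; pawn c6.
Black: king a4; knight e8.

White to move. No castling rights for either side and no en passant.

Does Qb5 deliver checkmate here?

After Qb5: black king on a4; in check: yes, from the white queen on b5.
King squares — a3: attacked by Rb3; b3: attacked by Qb5; b4: attacked by Rb3; a5: attacked by Qb5; b5: attacked by Rb3.
Black has no legal moves → checkmate.

yes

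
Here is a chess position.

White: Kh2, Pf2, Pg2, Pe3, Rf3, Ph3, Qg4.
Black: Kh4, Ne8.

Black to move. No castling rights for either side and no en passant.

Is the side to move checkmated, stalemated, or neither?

checkmate

Black to move; black king on h4.
In check: yes, from the white queen on g4.
King squares — g3: attacked by Pf2; h3: attacked by Pg2; g4: attacked by Ph3; g5: attacked by Qg4; h5: attacked by Qg4.
Legal moves for Black: none.
In check with no legal moves → checkmate.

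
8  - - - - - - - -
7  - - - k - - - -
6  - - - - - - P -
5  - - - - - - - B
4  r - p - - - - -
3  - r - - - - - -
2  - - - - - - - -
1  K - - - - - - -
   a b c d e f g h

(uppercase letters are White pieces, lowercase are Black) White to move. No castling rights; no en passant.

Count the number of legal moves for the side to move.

White to move; king on a1.
In check: yes, from the black rook on a4.
Legal moves: none.
Count: 0.

0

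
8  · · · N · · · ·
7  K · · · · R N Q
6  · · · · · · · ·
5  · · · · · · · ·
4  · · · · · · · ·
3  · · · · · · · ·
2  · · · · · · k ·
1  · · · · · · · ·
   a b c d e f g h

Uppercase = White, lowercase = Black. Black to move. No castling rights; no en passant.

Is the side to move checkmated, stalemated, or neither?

neither

Black to move; black king on g2.
In check: no.
Legal moves for Black: Kg3, Kg1.
Black has 2 legal moves and is not in check → neither.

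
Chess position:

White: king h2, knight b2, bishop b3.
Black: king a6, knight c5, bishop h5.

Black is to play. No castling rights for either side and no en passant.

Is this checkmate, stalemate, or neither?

neither

Black to move; black king on a6.
In check: no.
Legal moves for Black include: Kb7, Ka7, Kb6, Kb5, Ka5, Be8, Bf7, Bg6, Bg4, Bf3, Be2, Bd1, Nd7, Nb7, Ne6, Ne4, Na4, Nd3, ... (list truncated; more exist).
Black has legal moves and is not in check → neither.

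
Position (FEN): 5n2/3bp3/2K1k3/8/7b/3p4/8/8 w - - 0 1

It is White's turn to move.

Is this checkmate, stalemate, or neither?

White to move; white king on c6.
In check: yes, from the black bishop on d7.
King squares — b5: attacked by Bd7; c5: available; d5: attacked by Ke6; b6: available; d6: attacked by Ke6; b7: available; c7: available; d7: attacked by Ke6.
Legal moves for White: Kc7, Kb7, Kb6, Kc5.
White is in check but has 4 legal moves → neither.

neither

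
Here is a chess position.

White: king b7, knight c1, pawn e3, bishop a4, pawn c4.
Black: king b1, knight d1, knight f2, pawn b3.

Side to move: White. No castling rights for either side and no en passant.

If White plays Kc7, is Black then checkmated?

After Kc7: black king on b1; in check: no.
Black is not in check, so this cannot be checkmate.

no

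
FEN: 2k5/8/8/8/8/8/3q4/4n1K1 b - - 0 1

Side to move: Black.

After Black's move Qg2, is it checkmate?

After Qg2: white king on g1; in check: yes, from the black queen on g2.
King squares — f1: attacked by Qg2; h1: attacked by Qg2; f2: attacked by Qg2; g2: attacked by Ne1; h2: attacked by Qg2.
White has no legal moves → checkmate.

yes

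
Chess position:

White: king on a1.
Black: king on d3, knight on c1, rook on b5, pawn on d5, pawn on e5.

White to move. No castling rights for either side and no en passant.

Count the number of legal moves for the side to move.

0

White to move; king on a1.
In check: no.
Legal moves: none.
Count: 0.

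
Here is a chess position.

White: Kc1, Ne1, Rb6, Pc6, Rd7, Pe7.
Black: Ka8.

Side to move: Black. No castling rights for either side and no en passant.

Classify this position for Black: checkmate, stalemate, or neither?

stalemate

Black to move; black king on a8.
In check: no.
King squares — a7: attacked by Rd7; b7: attacked by Rb6; b8: attacked by Rb6.
Legal moves for Black: none.
Not in check and no legal moves → stalemate.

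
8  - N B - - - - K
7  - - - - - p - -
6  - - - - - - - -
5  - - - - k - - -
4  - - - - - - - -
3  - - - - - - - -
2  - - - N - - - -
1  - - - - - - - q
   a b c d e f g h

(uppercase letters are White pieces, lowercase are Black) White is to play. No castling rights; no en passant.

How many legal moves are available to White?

White to move; king on h8.
In check: yes, from the black queen on h1.
Legal moves: Kg8, Kg7, Bh3.
Count: 3.

3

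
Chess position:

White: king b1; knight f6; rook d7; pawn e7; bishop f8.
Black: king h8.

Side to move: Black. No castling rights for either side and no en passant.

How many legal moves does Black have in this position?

Black to move; king on h8.
In check: no.
Legal moves: none.
Count: 0.

0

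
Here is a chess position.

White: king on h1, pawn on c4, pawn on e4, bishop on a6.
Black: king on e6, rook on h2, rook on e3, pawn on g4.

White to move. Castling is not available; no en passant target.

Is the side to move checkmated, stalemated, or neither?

neither

White to move; white king on h1.
In check: yes, from the black rook on h2.
King squares — g1: available; g2: attacked by Rh2; h2: available.
Legal moves for White: Kxh2, Kg1.
White is in check but has 2 legal moves → neither.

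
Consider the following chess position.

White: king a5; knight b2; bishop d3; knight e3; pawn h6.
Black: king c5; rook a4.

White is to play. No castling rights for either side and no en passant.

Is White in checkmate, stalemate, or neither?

White to move; white king on a5.
In check: yes, from the black rook on a4.
Legal moves for White: Kxa4, Nxa4+.
White is in check but has 2 legal moves → neither.

neither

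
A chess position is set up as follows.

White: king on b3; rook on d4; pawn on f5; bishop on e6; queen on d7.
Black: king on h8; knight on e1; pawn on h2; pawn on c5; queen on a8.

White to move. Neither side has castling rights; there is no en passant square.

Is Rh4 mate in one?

yes

After Rh4: black king on h8; in check: yes, from the white rook on h4.
King squares — g7: attacked by Qd7; h7: attacked by Rh4; g8: attacked by Be6.
Black has no legal moves → checkmate.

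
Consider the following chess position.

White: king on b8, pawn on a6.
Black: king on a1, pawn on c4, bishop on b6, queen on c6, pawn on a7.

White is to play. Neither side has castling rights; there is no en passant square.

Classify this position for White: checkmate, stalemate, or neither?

stalemate

White to move; white king on b8.
In check: no.
King squares — a7: attacked by Bb6; b7: attacked by Qc6; c7: attacked by Bb6; a8: attacked by Qc6; c8: attacked by Qc6.
Legal moves for White: none.
Not in check and no legal moves → stalemate.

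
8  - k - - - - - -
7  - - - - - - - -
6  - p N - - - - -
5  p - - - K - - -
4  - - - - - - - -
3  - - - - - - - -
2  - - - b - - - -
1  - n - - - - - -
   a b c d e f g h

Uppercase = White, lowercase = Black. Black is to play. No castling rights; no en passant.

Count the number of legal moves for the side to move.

4

Black to move; king on b8.
In check: yes, from the white knight on c6.
Legal moves: Kc8, Ka8, Kc7, Kb7.
Count: 4.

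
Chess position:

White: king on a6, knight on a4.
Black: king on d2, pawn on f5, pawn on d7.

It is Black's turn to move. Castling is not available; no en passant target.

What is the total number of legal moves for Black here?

Black to move; king on d2.
In check: no.
Legal moves: Ke3, Kd3, Ke2, Kc2, Ke1, Kd1, Kc1, d6, f4, d5.
Count: 10.

10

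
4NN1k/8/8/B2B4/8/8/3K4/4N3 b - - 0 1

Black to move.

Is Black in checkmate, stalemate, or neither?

stalemate

Black to move; black king on h8.
In check: no.
King squares — g7: attacked by Ne8; h7: attacked by Nf8; g8: attacked by Bd5.
Legal moves for Black: none.
Not in check and no legal moves → stalemate.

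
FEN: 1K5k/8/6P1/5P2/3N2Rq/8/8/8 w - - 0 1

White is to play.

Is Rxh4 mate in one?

After Rxh4: black king on h8; in check: yes, from the white rook on h4.
Black has 2 legal replies: Kg8, Kg7.
In check but a legal move exists → not checkmate.

no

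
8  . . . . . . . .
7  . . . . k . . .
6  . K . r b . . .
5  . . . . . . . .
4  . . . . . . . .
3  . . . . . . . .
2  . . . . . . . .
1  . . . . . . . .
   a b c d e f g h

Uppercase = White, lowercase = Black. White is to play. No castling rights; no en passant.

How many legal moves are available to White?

White to move; king on b6.
In check: yes, from the black rook on d6.
Legal moves: Kc7, Kb7, Ka7, Kc5, Kb5, Ka5.
Count: 6.

6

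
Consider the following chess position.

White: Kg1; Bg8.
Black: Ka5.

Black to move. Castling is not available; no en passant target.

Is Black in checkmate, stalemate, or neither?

neither

Black to move; black king on a5.
In check: no.
Legal moves for Black: Kb6, Ka6, Kb5, Kb4, Ka4.
Black has 5 legal moves and is not in check → neither.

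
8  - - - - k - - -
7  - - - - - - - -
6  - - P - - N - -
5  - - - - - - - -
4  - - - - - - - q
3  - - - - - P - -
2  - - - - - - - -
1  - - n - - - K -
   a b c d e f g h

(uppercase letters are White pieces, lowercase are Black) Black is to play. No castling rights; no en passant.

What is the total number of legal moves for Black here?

Black to move; king on e8.
In check: yes, from the white knight on f6.
Legal moves: Kf8, Kd8, Kf7, Ke7, Qxf6.
Count: 5.

5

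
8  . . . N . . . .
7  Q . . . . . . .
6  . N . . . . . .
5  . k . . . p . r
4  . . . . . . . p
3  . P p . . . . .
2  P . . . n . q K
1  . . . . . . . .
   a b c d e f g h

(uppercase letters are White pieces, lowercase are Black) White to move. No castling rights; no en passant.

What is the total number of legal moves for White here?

White to move; king on h2.
In check: yes, from the black queen on g2.
Legal moves: Kxg2.
Count: 1.

1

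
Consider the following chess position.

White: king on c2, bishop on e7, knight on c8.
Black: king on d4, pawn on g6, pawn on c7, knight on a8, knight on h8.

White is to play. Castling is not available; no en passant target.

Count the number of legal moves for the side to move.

18

White to move; king on c2.
In check: no.
Legal moves: Na7, Nd6, Nb6, Bf8, Bd8, Bf6+, Bd6, Bg5, Bc5+, Bh4, Bb4, Ba3, Kb3, Kd2, Kb2, Kd1, Kc1, Kb1.
Count: 18.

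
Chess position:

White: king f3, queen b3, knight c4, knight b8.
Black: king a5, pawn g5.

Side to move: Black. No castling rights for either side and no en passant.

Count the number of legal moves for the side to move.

0

Black to move; king on a5.
In check: yes, from the white knight on c4.
Legal moves: none.
Count: 0.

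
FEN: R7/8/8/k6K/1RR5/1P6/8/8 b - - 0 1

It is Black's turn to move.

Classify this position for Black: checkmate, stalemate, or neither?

Black to move; black king on a5.
In check: yes, from the white rook on a8.
King squares — a4: attacked by Pb3; b4: attacked by Rc4; b5: attacked by Rb4; a6: attacked by Ra8; b6: attacked by Rb4.
Legal moves for Black: none.
In check with no legal moves → checkmate.

checkmate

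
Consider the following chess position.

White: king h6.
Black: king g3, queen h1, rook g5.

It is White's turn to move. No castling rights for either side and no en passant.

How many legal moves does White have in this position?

White to move; king on h6.
In check: yes, from the black queen on h1.
Legal moves: Kxg5.
Count: 1.

1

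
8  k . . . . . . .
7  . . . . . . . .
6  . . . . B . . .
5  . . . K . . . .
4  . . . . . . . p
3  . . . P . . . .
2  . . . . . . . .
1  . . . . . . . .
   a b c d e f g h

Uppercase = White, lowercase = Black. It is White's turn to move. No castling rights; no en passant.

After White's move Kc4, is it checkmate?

no

After Kc4: black king on a8; in check: no.
Black is not in check, so this cannot be checkmate.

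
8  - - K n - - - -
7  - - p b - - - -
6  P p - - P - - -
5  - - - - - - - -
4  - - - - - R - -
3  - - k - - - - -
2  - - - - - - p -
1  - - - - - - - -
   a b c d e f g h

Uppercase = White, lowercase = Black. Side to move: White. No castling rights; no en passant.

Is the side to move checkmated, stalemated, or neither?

White to move; white king on c8.
In check: yes, from the black bishop on d7.
Legal moves for White: Kxd8, Kb8, Kxd7, Kxc7, exd7.
White is in check but has 5 legal moves → neither.

neither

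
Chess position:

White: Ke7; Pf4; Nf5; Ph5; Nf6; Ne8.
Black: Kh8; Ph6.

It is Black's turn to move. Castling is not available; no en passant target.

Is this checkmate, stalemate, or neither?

stalemate

Black to move; black king on h8.
In check: no.
King squares — g7: attacked by Nf5; h7: attacked by Nf6; g8: attacked by Nf6.
Legal moves for Black: none.
Not in check and no legal moves → stalemate.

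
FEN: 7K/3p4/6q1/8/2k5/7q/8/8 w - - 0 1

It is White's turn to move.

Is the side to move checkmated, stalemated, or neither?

White to move; white king on h8.
In check: yes, from the black queen on h3.
King squares — g7: attacked by Qg6; h7: attacked by Qh3; g8: attacked by Qg6.
Legal moves for White: none.
In check with no legal moves → checkmate.

checkmate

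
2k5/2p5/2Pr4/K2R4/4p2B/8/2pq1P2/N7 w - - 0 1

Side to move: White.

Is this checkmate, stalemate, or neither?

neither

White to move; white king on a5.
In check: yes, from the black queen on d2.
Legal moves for White: Ka6, Kb5, Ka4, Rxd2.
White is in check but has 4 legal moves → neither.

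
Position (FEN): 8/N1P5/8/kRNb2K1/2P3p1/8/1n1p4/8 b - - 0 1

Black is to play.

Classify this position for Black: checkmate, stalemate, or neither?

checkmate

Black to move; black king on a5.
In check: yes, from the white rook on b5.
King squares — a4: attacked by Nc5; b4: attacked by Rb5; b5: attacked by Pc4; a6: attacked by Nc5; b6: attacked by Rb5.
Legal moves for Black: none.
In check with no legal moves → checkmate.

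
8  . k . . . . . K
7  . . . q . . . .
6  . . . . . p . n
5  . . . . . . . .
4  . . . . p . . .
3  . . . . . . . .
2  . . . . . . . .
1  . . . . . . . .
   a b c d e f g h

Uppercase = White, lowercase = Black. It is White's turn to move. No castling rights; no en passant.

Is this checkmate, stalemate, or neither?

White to move; white king on h8.
In check: no.
King squares — g7: attacked by Qd7; h7: attacked by Qd7; g8: attacked by Nh6.
Legal moves for White: none.
Not in check and no legal moves → stalemate.

stalemate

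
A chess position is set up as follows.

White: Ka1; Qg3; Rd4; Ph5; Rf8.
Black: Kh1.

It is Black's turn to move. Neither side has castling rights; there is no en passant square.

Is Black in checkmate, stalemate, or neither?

Black to move; black king on h1.
In check: no.
King squares — g1: attacked by Qg3; g2: attacked by Qg3; h2: attacked by Qg3.
Legal moves for Black: none.
Not in check and no legal moves → stalemate.

stalemate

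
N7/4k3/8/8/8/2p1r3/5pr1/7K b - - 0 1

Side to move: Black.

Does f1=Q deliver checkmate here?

yes

After f1=Q: white king on h1; in check: yes, from the black queen on f1.
King squares — g1: attacked by Qf1; g2: attacked by Qf1; h2: attacked by Rg2.
White has no legal moves → checkmate.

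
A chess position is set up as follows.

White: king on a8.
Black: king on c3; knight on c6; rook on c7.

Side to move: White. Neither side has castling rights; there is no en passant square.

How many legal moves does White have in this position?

White to move; king on a8.
In check: no.
Legal moves: none.
Count: 0.

0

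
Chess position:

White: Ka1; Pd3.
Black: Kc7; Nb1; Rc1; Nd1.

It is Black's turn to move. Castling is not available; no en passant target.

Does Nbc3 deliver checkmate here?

After Nbc3: white king on a1; in check: yes, from the black rook on c1.
King squares — b1: attacked by Rc1; a2: attacked by Nc3; b2: attacked by Nd1.
White has no legal moves → checkmate.

yes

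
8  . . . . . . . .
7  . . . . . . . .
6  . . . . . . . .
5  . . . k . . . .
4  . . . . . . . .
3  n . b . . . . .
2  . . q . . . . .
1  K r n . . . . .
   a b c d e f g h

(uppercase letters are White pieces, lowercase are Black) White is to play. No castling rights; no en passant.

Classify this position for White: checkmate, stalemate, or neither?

White to move; white king on a1.
In check: yes, from the black rook on b1 and the black bishop on c3.
King squares — b1: attacked by Qc2; a2: attacked by Nc1; b2: attacked by Rb1.
Legal moves for White: none.
In check with no legal moves → checkmate.

checkmate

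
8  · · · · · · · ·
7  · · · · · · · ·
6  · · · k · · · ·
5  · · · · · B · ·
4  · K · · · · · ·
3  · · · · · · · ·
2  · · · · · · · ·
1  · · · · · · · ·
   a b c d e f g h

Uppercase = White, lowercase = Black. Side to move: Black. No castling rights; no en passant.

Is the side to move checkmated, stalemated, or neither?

neither

Black to move; black king on d6.
In check: no.
Legal moves for Black: Ke7, Kc7, Kc6, Ke5, Kd5.
Black has 5 legal moves and is not in check → neither.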